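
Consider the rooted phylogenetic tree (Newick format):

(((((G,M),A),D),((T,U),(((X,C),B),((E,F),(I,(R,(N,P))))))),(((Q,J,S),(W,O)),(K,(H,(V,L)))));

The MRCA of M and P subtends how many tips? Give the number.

The MRCA of M and P is the node subtending ((((G,M),A),D),((T,U),(((X,C),B),((E,F),(I,(R,(N,P))))))).
That clade contains 15 terminal taxa: A, B, C, D, E, F, G, I, M, N, P, R, T, U, X.

15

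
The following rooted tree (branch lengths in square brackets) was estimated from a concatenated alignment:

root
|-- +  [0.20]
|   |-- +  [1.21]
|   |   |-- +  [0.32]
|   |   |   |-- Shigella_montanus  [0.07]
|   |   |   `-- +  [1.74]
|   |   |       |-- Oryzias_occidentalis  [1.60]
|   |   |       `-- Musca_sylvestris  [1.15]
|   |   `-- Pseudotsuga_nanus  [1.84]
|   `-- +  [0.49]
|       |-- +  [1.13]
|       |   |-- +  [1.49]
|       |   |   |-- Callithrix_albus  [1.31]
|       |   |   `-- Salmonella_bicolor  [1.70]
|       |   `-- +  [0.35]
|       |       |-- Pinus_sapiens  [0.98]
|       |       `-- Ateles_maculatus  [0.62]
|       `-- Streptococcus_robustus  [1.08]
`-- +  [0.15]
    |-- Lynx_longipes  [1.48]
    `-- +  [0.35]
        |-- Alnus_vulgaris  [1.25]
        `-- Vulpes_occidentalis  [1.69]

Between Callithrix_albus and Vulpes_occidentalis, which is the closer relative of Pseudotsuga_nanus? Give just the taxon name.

Callithrix_albus

The MRCA of Pseudotsuga_nanus and Callithrix_albus subtends (((Shigella_montanus,(Oryzias_occidentalis,Musca_sylvestris)),Pseudotsuga_nanus),(((Callithrix_albus,Salmonella_bicolor),(Pinus_sapiens,Ateles_maculatus)),Streptococcus_robustus)) (9 taxa).
The MRCA of Pseudotsuga_nanus and Vulpes_occidentalis is the root, subtending the entire tree (12 taxa).
The first is nested inside the second, so Pseudotsuga_nanus shares a more recent common ancestor with Callithrix_albus.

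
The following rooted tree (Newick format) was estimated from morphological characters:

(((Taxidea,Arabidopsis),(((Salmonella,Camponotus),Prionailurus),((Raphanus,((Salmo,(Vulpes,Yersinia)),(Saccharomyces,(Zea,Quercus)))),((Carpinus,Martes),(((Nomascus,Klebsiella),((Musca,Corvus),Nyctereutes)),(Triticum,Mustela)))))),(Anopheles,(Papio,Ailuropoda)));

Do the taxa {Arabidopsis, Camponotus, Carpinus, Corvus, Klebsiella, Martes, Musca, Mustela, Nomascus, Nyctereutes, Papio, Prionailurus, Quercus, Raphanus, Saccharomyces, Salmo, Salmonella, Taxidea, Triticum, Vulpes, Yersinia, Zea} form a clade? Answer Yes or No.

No

The MRCA of the listed taxa is the root, so the smallest clade containing them is the whole tree.
That clade also contains Ailuropoda, Anopheles, which are not in the proposed group, so the group is not monophyletic.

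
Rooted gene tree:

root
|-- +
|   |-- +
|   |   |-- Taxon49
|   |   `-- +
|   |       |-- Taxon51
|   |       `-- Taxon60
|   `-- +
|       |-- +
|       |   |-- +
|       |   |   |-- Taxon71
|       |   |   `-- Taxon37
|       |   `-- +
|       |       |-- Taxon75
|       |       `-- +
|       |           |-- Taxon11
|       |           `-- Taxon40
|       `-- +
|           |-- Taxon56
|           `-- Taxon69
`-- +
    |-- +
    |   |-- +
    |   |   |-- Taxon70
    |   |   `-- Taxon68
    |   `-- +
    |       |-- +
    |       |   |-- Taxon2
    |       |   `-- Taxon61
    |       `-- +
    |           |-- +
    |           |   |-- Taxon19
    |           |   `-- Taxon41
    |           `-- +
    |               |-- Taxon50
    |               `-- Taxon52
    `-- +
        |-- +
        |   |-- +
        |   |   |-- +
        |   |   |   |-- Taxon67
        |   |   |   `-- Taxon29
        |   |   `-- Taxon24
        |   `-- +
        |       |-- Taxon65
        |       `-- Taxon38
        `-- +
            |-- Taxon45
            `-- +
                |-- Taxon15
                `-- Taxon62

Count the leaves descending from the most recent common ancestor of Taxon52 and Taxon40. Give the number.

26

The MRCA of Taxon52 and Taxon40 is the root, so the clade is the entire tree.
That clade contains 26 terminal taxa: Taxon11, Taxon15, Taxon19, Taxon2, Taxon24, Taxon29, Taxon37, Taxon38, Taxon40, Taxon41, Taxon45, Taxon49, Taxon50, Taxon51, Taxon52, Taxon56, Taxon60, Taxon61, Taxon62, Taxon65, Taxon67, Taxon68, Taxon69, Taxon70, Taxon71, Taxon75.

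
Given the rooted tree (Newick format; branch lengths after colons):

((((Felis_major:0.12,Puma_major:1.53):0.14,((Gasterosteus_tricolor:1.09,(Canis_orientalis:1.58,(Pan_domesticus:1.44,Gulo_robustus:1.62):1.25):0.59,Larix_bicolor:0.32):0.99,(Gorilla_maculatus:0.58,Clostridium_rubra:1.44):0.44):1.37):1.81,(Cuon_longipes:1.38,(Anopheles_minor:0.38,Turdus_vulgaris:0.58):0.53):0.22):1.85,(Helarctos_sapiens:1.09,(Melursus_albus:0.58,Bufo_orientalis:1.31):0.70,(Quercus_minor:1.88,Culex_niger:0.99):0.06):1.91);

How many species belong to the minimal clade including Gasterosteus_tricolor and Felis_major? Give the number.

The MRCA of Gasterosteus_tricolor and Felis_major is the node subtending ((Felis_major,Puma_major),((Gasterosteus_tricolor,(Canis_orientalis,(Pan_domesticus,Gulo_robustus)),Larix_bicolor),(Gorilla_maculatus,Clostridium_rubra))).
That clade contains 9 terminal taxa: Canis_orientalis, Clostridium_rubra, Felis_major, Gasterosteus_tricolor, Gorilla_maculatus, Gulo_robustus, Larix_bicolor, Pan_domesticus, Puma_major.

9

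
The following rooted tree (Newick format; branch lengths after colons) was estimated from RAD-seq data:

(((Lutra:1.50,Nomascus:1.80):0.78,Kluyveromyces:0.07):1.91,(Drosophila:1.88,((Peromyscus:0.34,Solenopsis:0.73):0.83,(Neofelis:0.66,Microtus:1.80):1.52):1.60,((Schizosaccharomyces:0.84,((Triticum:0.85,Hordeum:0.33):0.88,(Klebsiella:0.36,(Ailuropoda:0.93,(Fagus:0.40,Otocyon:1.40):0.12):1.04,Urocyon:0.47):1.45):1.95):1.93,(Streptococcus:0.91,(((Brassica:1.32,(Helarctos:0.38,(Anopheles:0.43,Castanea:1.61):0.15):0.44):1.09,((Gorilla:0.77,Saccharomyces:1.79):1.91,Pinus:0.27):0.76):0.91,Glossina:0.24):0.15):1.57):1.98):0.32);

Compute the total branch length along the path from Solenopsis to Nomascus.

7.97

The path runs Solenopsis → … → MRCA → … → Nomascus; the MRCA is the root of the tree.
Branch lengths along that path: 0.73 + 0.83 + 1.60 + 0.32 + 1.91 + 0.78 + 1.80 = 7.97.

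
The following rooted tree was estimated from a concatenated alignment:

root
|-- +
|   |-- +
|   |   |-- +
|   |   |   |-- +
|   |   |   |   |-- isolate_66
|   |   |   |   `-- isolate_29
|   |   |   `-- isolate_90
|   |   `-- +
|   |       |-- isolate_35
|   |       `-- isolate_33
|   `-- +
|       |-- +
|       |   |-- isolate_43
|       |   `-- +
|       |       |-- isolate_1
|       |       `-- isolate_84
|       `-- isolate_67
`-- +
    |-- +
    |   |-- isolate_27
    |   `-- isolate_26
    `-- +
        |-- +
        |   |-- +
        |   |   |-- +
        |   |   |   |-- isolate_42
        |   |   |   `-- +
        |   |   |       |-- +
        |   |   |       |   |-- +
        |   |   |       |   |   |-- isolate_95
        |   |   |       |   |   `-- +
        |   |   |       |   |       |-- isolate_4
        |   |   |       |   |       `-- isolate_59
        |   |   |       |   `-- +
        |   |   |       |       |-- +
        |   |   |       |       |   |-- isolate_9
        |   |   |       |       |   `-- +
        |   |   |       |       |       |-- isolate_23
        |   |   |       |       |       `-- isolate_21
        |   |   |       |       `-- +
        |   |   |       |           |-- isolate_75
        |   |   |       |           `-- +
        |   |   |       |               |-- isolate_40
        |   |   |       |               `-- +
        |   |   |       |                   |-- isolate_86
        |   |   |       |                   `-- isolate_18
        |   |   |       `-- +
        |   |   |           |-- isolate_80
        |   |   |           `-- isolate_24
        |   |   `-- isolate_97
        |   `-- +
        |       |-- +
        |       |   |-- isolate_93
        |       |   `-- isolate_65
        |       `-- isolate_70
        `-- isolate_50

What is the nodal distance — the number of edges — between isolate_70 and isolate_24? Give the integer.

The MRCA of isolate_70 and isolate_24 is the node subtending (((isolate_42,(((isolate_95,(isolate_4,isolate_59)),((isolate_9,(isolate_23,isolate_21)),(isolate_75,(isolate_40,(isolate_86,isolate_18))))),(isolate_80,isolate_24))),isolate_97),((isolate_93,isolate_65),isolate_70)).
From isolate_70 up to that node: 2 branches. From isolate_24 up to the same node: 5 branches. Total: 2 + 5 = 7.

7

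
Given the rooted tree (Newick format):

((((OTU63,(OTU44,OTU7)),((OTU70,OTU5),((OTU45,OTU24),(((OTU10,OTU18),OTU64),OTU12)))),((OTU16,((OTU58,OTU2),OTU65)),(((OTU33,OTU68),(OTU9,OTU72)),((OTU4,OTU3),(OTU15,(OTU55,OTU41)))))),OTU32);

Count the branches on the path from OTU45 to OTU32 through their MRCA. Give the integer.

7

The MRCA of OTU45 and OTU32 is the root of the tree.
From OTU45 up to that node: 6 branches. From OTU32 up to the same node: 1 branch. Total: 6 + 1 = 7.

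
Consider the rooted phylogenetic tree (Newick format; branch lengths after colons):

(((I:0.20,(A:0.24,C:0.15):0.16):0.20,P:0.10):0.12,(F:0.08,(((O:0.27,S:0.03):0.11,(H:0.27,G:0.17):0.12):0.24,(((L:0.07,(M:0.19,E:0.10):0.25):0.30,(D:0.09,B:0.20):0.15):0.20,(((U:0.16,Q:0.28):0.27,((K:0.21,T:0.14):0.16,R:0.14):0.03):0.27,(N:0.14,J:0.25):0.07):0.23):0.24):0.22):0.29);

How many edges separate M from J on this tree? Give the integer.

7

The MRCA of M and J is the node subtending (((L,(M,E)),(D,B)),(((U,Q),((K,T),R)),(N,J))).
From M up to that node: 4 branches. From J up to the same node: 3 branches. Total: 4 + 3 = 7.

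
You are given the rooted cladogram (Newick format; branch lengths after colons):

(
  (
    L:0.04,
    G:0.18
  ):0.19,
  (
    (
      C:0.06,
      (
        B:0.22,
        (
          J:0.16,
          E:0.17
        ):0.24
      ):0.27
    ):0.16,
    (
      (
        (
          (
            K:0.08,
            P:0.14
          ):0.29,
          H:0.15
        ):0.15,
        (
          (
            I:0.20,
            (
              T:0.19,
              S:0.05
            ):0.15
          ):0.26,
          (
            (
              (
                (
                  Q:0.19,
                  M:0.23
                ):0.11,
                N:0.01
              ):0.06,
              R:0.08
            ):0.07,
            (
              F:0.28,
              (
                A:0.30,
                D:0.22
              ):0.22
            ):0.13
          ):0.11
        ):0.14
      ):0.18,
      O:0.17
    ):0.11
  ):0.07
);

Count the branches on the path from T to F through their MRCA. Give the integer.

6

The MRCA of T and F is the node subtending ((I,(T,S)),((((Q,M),N),R),(F,(A,D)))).
From T up to that node: 3 branches. From F up to the same node: 3 branches. Total: 3 + 3 = 6.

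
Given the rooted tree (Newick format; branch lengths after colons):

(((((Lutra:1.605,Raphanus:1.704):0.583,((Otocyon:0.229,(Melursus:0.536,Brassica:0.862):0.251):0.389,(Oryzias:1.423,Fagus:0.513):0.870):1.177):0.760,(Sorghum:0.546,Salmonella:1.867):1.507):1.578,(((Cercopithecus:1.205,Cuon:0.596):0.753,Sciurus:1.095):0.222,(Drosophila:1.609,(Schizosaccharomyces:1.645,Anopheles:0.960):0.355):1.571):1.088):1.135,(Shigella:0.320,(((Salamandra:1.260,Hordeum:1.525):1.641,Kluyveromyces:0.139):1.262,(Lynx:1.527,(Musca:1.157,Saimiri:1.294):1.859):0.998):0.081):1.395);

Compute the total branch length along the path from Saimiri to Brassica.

11.779

The path runs Saimiri → … → MRCA → … → Brassica; the MRCA is the root of the tree.
Branch lengths along that path: 1.294 + 1.859 + 0.998 + 0.081 + 1.395 + 1.135 + 1.578 + 0.760 + 1.177 + 0.389 + 0.251 + 0.862 = 11.779.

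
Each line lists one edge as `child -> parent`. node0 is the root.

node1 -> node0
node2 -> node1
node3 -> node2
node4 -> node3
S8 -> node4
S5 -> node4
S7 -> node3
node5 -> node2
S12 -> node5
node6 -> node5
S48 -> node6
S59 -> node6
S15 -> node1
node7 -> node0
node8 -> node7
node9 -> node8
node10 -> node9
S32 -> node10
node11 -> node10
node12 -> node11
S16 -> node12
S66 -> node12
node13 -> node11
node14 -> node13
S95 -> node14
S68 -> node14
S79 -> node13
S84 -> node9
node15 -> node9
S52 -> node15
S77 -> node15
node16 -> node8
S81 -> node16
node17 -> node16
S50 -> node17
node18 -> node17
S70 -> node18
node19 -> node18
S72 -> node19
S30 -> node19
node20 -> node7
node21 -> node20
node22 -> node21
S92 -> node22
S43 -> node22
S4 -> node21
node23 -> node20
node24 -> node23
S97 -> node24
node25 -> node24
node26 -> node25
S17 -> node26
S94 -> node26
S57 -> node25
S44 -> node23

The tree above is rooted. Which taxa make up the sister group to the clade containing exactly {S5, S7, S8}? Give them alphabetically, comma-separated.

The clade containing exactly {S5, S7, S8} attaches to the tree at the node subtending (((S8,S5),S7),(S12,(S48,S59))).
The other lineage descending from that same node — the sister group — is (S12,(S48,S59)); its 3 tips in alphabetical order are the answer.

S12, S48, S59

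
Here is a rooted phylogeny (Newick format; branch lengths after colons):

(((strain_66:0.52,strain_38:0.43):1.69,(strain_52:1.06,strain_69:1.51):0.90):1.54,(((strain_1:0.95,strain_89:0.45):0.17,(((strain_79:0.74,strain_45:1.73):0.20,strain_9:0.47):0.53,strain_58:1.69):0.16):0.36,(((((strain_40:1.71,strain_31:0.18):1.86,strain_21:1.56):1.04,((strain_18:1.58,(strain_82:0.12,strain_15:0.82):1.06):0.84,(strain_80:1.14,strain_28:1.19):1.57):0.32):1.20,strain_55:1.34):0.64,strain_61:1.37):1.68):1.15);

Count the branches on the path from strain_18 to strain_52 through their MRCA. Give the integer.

10

The MRCA of strain_18 and strain_52 is the root of the tree.
From strain_18 up to that node: 7 branches. From strain_52 up to the same node: 3 branches. Total: 7 + 3 = 10.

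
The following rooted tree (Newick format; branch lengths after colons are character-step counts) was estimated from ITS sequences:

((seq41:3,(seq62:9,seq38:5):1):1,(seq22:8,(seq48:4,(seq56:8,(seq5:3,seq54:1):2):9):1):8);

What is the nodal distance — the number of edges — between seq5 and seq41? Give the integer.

7

The MRCA of seq5 and seq41 is the root of the tree.
From seq5 up to that node: 5 branches. From seq41 up to the same node: 2 branches. Total: 5 + 2 = 7.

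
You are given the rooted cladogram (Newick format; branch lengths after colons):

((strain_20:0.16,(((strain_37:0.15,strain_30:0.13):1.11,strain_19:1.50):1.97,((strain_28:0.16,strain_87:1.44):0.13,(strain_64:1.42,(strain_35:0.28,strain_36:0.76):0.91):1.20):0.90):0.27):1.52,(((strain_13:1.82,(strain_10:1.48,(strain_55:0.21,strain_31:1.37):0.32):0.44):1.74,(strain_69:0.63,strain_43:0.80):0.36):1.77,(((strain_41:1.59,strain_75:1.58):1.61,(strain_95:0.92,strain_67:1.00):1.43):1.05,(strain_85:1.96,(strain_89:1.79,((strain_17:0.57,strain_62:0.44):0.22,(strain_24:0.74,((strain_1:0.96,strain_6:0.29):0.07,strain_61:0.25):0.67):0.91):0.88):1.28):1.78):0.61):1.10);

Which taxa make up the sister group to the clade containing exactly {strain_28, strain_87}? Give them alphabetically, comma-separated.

The clade containing exactly {strain_28, strain_87} attaches to the tree at the node subtending ((strain_28,strain_87),(strain_64,(strain_35,strain_36))).
The other lineage descending from that same node — the sister group — is (strain_64,(strain_35,strain_36)); its 3 tips in alphabetical order are the answer.

strain_35, strain_36, strain_64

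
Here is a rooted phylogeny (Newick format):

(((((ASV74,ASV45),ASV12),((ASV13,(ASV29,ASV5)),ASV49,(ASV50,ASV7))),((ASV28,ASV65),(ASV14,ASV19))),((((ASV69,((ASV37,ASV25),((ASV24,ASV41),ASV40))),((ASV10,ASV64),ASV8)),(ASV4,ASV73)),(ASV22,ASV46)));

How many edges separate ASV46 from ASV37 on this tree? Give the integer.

The MRCA of ASV46 and ASV37 is the node subtending ((((ASV69,((ASV37,ASV25),((ASV24,ASV41),ASV40))),((ASV10,ASV64),ASV8)),(ASV4,ASV73)),(ASV22,ASV46)).
From ASV46 up to that node: 2 branches. From ASV37 up to the same node: 6 branches. Total: 2 + 6 = 8.

8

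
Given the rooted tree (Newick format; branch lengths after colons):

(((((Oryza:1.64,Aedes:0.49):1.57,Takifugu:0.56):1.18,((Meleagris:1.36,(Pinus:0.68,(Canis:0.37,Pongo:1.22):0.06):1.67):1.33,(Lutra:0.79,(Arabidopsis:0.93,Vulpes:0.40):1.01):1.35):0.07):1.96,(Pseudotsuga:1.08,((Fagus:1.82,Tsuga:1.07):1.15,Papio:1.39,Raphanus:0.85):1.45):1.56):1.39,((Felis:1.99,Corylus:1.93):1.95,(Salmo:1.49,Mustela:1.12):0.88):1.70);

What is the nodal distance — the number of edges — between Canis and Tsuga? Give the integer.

10

The MRCA of Canis and Tsuga is the node subtending ((((Oryza,Aedes),Takifugu),((Meleagris,(Pinus,(Canis,Pongo))),(Lutra,(Arabidopsis,Vulpes)))),(Pseudotsuga,((Fagus,Tsuga),Papio,Raphanus))).
From Canis up to that node: 6 branches. From Tsuga up to the same node: 4 branches. Total: 6 + 4 = 10.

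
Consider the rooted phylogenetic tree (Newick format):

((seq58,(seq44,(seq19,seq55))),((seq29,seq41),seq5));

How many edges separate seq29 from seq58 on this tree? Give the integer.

5

The MRCA of seq29 and seq58 is the root of the tree.
From seq29 up to that node: 3 branches. From seq58 up to the same node: 2 branches. Total: 3 + 2 = 5.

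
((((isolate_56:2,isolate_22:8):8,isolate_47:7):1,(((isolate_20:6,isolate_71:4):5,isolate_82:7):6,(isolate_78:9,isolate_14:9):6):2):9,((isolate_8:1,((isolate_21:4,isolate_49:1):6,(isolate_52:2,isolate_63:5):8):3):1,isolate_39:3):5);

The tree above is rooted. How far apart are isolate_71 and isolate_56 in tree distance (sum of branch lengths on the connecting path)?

The path runs isolate_71 → … → MRCA → … → isolate_56; the MRCA is the node subtending (((isolate_56,isolate_22),isolate_47),(((isolate_20,isolate_71),isolate_82),(isolate_78,isolate_14))).
Branch lengths along that path: 4 + 5 + 6 + 2 + 1 + 8 + 2 = 28.

28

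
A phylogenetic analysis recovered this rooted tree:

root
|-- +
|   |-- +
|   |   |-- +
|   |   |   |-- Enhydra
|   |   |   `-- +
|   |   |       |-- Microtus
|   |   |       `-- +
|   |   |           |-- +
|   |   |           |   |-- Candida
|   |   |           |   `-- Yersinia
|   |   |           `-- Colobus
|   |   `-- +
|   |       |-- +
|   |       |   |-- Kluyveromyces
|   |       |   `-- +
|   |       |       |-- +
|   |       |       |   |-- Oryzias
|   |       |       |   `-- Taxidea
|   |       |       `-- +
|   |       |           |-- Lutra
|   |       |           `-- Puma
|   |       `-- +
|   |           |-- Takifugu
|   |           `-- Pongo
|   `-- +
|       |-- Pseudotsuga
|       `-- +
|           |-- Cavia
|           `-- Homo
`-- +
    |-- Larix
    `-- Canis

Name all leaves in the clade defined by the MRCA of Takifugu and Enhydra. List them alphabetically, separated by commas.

Candida, Colobus, Enhydra, Kluyveromyces, Lutra, Microtus, Oryzias, Pongo, Puma, Takifugu, Taxidea, Yersinia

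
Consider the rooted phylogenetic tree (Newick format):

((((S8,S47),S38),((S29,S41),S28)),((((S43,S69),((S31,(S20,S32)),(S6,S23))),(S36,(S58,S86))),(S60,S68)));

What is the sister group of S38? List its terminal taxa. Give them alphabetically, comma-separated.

S47, S8

S38 attaches to the tree at the node subtending ((S8,S47),S38).
The other lineage descending from that same node — the sister group — is (S8,S47); its 2 tips in alphabetical order are the answer.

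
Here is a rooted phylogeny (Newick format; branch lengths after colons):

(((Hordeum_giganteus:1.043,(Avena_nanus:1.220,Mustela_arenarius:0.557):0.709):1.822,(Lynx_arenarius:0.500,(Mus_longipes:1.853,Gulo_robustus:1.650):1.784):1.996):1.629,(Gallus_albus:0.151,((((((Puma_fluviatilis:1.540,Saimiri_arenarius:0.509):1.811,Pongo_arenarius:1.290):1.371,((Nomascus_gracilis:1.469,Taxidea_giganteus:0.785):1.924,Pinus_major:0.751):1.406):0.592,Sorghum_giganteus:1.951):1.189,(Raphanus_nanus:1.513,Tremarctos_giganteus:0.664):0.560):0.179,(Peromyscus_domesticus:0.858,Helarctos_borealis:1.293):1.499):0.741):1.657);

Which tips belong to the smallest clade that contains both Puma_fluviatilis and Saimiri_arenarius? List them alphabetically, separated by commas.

Puma_fluviatilis, Saimiri_arenarius

Tracing Puma_fluviatilis: it sits inside (Puma_fluviatilis,Saimiri_arenarius).
Tracing Saimiri_arenarius: it sits inside (Puma_fluviatilis,Saimiri_arenarius).
The smallest clade enclosing both is (Puma_fluviatilis,Saimiri_arenarius); the answer is its 2 terminal taxa in alphabetical order.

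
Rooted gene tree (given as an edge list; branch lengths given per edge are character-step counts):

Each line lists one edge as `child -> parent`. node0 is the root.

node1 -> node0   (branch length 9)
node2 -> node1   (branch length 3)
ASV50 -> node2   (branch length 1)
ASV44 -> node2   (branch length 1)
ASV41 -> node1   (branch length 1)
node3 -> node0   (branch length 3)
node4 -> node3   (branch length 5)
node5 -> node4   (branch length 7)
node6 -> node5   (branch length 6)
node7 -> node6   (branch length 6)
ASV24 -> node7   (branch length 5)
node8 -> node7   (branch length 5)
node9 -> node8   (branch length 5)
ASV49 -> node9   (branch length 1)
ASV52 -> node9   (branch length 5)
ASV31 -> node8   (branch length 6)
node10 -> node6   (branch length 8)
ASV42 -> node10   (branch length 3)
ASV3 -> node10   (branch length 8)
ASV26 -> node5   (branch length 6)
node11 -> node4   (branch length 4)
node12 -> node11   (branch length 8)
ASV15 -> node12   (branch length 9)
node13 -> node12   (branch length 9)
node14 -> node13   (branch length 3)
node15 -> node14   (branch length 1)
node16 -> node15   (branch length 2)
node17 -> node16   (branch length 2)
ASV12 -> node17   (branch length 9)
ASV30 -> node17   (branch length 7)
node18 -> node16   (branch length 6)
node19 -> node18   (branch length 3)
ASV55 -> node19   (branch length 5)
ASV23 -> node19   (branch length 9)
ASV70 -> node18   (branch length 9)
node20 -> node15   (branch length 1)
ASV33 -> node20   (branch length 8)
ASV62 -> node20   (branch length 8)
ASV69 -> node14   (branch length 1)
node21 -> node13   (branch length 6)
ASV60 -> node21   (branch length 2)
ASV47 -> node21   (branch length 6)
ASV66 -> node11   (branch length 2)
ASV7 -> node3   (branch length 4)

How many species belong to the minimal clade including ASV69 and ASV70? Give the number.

8

The MRCA of ASV69 and ASV70 is the node subtending ((((ASV12,ASV30),((ASV55,ASV23),ASV70)),(ASV33,ASV62)),ASV69).
That clade contains 8 terminal taxa: ASV12, ASV23, ASV30, ASV33, ASV55, ASV62, ASV69, ASV70.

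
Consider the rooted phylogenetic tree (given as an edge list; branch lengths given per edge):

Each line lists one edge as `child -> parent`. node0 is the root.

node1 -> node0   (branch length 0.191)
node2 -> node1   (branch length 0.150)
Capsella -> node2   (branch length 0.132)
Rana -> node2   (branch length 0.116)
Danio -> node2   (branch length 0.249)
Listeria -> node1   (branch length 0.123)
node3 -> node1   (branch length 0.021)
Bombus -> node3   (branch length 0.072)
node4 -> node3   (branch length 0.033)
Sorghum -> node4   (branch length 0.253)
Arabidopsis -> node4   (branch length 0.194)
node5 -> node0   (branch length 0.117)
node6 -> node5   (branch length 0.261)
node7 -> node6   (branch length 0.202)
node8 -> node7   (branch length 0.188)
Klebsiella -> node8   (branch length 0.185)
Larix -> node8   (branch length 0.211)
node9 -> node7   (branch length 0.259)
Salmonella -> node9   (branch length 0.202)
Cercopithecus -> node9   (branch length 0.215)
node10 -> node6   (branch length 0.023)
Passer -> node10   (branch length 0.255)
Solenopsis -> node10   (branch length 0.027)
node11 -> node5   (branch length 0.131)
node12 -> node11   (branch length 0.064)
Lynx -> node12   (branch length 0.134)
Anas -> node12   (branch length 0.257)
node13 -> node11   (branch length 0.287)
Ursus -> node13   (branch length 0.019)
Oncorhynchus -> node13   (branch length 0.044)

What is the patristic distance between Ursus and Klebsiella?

1.273

The path runs Ursus → … → MRCA → … → Klebsiella; the MRCA is the node subtending ((((Klebsiella,Larix),(Salmonella,Cercopithecus)),(Passer,Solenopsis)),((Lynx,Anas),(Ursus,Oncorhynchus))).
Branch lengths along that path: 0.019 + 0.287 + 0.131 + 0.261 + 0.202 + 0.188 + 0.185 = 1.273.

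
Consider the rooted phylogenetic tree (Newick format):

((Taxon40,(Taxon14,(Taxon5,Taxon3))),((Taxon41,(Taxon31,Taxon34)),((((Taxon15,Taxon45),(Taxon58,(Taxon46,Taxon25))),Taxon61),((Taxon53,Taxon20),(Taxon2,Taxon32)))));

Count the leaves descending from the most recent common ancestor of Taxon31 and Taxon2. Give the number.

The MRCA of Taxon31 and Taxon2 is the node subtending ((Taxon41,(Taxon31,Taxon34)),((((Taxon15,Taxon45),(Taxon58,(Taxon46,Taxon25))),Taxon61),((Taxon53,Taxon20),(Taxon2,Taxon32)))).
That clade contains 13 terminal taxa: Taxon15, Taxon2, Taxon20, Taxon25, Taxon31, Taxon32, Taxon34, Taxon41, Taxon45, Taxon46, Taxon53, Taxon58, Taxon61.

13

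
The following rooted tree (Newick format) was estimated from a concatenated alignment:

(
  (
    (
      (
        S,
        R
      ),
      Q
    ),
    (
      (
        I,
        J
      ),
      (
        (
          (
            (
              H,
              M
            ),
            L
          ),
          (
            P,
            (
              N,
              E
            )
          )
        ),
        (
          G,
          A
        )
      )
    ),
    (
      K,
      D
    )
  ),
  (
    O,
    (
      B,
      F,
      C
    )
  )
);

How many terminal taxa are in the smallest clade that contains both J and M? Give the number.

The MRCA of J and M is the node subtending ((I,J),((((H,M),L),(P,(N,E))),(G,A))).
That clade contains 10 terminal taxa: A, E, G, H, I, J, L, M, N, P.

10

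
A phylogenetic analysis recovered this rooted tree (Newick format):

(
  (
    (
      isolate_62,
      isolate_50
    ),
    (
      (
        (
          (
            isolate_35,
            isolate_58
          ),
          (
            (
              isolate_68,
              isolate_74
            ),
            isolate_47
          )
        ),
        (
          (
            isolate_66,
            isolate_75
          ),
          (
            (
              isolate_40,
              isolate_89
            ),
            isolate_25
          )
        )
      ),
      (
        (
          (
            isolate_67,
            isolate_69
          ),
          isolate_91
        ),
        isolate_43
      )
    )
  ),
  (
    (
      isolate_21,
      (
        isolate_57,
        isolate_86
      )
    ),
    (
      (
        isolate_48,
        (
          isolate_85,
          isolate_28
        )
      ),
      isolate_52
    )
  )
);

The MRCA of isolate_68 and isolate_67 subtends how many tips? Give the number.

14

The MRCA of isolate_68 and isolate_67 is the node subtending ((((isolate_35,isolate_58),((isolate_68,isolate_74),isolate_47)),((isolate_66,isolate_75),((isolate_40,isolate_89),isolate_25))),(((isolate_67,isolate_69),isolate_91),isolate_43)).
That clade contains 14 terminal taxa: isolate_25, isolate_35, isolate_40, isolate_43, isolate_47, isolate_58, isolate_66, isolate_67, isolate_68, isolate_69, isolate_74, isolate_75, isolate_89, isolate_91.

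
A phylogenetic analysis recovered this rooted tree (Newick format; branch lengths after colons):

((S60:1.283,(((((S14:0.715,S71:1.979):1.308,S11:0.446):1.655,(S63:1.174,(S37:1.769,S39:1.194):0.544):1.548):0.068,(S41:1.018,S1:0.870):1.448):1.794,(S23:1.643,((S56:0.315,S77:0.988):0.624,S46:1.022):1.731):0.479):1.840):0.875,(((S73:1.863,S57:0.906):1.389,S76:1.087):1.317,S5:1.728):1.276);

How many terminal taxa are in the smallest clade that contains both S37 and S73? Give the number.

The MRCA of S37 and S73 is the root, so the clade is the entire tree.
That clade contains 17 terminal taxa: S1, S11, S14, S23, S37, S39, S41, S46, S5, S56, S57, S60, S63, S71, S73, S76, S77.

17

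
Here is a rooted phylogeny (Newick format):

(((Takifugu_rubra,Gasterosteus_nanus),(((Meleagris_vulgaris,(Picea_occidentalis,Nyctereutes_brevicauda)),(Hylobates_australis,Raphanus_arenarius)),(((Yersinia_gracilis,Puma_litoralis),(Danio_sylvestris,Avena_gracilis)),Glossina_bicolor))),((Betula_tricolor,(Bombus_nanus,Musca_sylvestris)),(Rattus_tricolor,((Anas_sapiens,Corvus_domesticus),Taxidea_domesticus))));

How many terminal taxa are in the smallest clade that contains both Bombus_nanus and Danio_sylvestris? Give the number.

19

The MRCA of Bombus_nanus and Danio_sylvestris is the root, so the clade is the entire tree.
That clade contains 19 terminal taxa: Anas_sapiens, Avena_gracilis, Betula_tricolor, Bombus_nanus, Corvus_domesticus, Danio_sylvestris, Gasterosteus_nanus, Glossina_bicolor, Hylobates_australis, Meleagris_vulgaris, Musca_sylvestris, Nyctereutes_brevicauda, Picea_occidentalis, Puma_litoralis, Raphanus_arenarius, Rattus_tricolor, Takifugu_rubra, Taxidea_domesticus, Yersinia_gracilis.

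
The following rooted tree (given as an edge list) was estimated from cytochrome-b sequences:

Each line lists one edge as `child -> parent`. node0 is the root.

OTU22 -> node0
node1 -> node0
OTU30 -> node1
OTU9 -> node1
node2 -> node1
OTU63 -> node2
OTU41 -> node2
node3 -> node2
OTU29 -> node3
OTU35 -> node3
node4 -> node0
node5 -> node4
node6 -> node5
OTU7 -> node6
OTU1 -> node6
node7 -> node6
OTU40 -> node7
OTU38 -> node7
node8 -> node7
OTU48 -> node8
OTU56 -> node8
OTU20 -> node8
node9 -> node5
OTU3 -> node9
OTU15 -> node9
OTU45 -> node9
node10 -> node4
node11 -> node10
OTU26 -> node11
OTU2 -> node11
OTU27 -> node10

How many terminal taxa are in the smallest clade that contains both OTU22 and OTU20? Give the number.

20

The MRCA of OTU22 and OTU20 is the root, so the clade is the entire tree.
That clade contains 20 terminal taxa: OTU1, OTU15, OTU2, OTU20, OTU22, OTU26, OTU27, OTU29, OTU3, OTU30, OTU35, OTU38, OTU40, OTU41, OTU45, OTU48, OTU56, OTU63, OTU7, OTU9.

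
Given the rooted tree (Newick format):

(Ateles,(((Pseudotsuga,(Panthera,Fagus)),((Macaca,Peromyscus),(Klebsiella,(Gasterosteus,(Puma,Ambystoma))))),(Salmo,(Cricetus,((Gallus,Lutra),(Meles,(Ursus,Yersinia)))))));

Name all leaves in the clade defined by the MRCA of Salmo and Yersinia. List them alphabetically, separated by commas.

Cricetus, Gallus, Lutra, Meles, Salmo, Ursus, Yersinia

Tracing Salmo: it sits inside (Salmo,(Cricetus,((Gallus,Lutra),(Meles,(Ursus,Yersinia))))).
Tracing Yersinia: it sits inside (Ursus,Yersinia).
The smallest clade enclosing both is (Salmo,(Cricetus,((Gallus,Lutra),(Meles,(Ursus,Yersinia))))); the answer is its 7 terminal taxa in alphabetical order.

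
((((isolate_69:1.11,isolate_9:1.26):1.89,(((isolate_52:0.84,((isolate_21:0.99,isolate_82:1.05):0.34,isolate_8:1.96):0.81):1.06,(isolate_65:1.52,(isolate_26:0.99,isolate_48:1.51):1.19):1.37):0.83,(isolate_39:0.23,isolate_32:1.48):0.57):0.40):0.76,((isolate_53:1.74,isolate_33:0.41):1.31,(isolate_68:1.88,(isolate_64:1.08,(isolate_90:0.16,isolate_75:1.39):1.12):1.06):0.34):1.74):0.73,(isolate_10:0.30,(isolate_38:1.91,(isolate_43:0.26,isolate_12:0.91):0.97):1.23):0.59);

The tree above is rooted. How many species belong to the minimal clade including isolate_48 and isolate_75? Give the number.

17

The MRCA of isolate_48 and isolate_75 is the node subtending (((isolate_69,isolate_9),(((isolate_52,((isolate_21,isolate_82),isolate_8)),(isolate_65,(isolate_26,isolate_48))),(isolate_39,isolate_32))),((isolate_53,isolate_33),(isolate_68,(isolate_64,(isolate_90,isolate_75))))).
That clade contains 17 terminal taxa: isolate_21, isolate_26, isolate_32, isolate_33, isolate_39, isolate_48, isolate_52, isolate_53, isolate_64, isolate_65, isolate_68, isolate_69, isolate_75, isolate_8, isolate_82, isolate_9, isolate_90.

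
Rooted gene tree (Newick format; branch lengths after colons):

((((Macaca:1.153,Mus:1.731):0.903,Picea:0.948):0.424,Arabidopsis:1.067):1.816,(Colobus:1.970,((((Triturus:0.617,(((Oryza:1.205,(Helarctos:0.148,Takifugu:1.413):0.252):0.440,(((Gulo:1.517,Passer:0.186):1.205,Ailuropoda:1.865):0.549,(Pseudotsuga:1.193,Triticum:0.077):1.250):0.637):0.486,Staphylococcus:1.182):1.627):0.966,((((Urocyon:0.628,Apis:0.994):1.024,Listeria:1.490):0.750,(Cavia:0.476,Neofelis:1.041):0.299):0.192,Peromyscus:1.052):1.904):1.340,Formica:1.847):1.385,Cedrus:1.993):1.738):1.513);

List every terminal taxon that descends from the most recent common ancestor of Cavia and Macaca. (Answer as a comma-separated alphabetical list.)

Ailuropoda, Apis, Arabidopsis, Cavia, Cedrus, Colobus, Formica, Gulo, Helarctos, Listeria, Macaca, Mus, Neofelis, Oryza, Passer, Peromyscus, Picea, Pseudotsuga, Staphylococcus, Takifugu, Triticum, Triturus, Urocyon

Tracing Cavia: it sits inside (Cavia,Neofelis).
Tracing Macaca: it sits inside (Macaca,Mus).
The smallest clade enclosing both is the whole tree (their MRCA is the root), so the answer is all 23 tips in alphabetical order.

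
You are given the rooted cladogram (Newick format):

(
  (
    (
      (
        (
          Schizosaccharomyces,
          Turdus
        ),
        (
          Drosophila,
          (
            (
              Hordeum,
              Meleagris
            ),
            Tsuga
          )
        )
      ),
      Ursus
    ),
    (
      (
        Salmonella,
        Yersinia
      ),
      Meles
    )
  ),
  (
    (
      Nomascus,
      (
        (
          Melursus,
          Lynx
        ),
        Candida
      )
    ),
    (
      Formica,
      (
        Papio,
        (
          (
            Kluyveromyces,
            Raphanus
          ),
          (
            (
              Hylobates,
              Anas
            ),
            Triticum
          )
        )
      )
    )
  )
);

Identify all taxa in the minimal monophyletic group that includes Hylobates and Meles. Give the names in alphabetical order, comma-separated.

Anas, Candida, Drosophila, Formica, Hordeum, Hylobates, Kluyveromyces, Lynx, Meleagris, Meles, Melursus, Nomascus, Papio, Raphanus, Salmonella, Schizosaccharomyces, Triticum, Tsuga, Turdus, Ursus, Yersinia

Tracing Hylobates: it sits inside (Hylobates,Anas).
Tracing Meles: it sits inside ((Salmonella,Yersinia),Meles).
The smallest clade enclosing both is the whole tree (their MRCA is the root), so the answer is all 21 tips in alphabetical order.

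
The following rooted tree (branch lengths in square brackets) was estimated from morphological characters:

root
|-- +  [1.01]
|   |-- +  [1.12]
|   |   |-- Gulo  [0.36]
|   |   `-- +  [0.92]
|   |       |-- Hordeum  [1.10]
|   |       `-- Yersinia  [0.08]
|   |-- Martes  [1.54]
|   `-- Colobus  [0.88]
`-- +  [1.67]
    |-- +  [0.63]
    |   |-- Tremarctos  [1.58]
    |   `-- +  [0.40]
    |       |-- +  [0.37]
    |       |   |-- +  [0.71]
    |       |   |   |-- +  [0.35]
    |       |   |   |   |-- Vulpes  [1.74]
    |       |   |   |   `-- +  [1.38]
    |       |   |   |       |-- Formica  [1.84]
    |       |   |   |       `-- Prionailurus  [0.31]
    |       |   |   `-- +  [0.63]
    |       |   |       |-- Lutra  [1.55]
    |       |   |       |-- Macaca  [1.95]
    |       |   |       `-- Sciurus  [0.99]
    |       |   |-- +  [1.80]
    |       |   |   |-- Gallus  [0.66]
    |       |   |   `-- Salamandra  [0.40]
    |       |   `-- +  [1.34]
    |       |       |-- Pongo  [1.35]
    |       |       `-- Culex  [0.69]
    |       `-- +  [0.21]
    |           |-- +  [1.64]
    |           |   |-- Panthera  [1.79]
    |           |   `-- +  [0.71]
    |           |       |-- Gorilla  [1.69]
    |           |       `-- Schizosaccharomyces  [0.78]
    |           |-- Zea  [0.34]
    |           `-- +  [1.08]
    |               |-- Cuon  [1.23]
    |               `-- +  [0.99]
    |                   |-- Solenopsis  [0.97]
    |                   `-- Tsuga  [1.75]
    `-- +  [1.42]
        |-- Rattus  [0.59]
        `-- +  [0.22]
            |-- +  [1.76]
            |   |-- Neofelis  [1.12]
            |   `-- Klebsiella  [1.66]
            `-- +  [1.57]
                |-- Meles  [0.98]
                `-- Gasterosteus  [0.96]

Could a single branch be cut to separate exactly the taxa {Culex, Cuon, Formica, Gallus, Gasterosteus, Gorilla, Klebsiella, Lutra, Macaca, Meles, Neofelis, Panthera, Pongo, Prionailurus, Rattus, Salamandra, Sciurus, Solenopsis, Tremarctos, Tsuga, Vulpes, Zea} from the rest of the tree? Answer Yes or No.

No

The MRCA of the listed taxa subtends ((Tremarctos,((((Vulpes,(Formica,Prionailurus)),(Lutra,Macaca,Sciurus)),(Gallus,Salamandra),(Pongo,Culex)),((Panthera,(Gorilla,Schizosaccharomyces)),Zea,(Cuon,(Solenopsis,Tsuga))))),(Rattus,((Neofelis,Klebsiella),(Meles,Gasterosteus)))).
That clade also contains Schizosaccharomyces, which is not in the proposed group, so the group is not monophyletic.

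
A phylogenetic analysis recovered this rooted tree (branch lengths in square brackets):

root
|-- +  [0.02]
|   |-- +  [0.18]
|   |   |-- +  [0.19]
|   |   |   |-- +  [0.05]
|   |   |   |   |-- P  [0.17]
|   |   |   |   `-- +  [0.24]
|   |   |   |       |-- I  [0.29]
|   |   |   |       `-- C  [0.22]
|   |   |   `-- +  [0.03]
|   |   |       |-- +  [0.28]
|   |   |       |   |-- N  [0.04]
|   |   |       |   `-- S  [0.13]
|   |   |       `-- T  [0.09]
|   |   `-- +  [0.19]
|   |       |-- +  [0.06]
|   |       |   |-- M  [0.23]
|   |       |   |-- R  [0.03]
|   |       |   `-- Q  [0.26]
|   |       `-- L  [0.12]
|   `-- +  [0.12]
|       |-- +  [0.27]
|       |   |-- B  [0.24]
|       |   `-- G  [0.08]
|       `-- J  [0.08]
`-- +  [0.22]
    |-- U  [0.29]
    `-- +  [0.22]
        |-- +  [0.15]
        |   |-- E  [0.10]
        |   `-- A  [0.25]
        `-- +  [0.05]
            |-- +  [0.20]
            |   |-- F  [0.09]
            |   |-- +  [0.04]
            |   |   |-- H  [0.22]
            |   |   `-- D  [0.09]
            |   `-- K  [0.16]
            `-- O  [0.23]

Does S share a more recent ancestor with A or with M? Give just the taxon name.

The MRCA of S and M subtends (((P,(I,C)),((N,S),T)),((M,R,Q),L)) (10 taxa).
The MRCA of S and A is the root, subtending the entire tree (21 taxa).
The first is nested inside the second, so S shares a more recent common ancestor with M.

M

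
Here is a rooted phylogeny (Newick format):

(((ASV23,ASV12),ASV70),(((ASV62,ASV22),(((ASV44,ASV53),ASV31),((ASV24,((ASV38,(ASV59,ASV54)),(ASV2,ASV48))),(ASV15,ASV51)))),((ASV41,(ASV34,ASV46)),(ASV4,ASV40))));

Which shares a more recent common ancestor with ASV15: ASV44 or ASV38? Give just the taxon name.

ASV38

The MRCA of ASV15 and ASV38 subtends ((ASV24,((ASV38,(ASV59,ASV54)),(ASV2,ASV48))),(ASV15,ASV51)) (8 taxa).
The MRCA of ASV15 and ASV44 subtends (((ASV44,ASV53),ASV31),((ASV24,((ASV38,(ASV59,ASV54)),(ASV2,ASV48))),(ASV15,ASV51))) (11 taxa).
The first is nested inside the second, so ASV15 shares a more recent common ancestor with ASV38.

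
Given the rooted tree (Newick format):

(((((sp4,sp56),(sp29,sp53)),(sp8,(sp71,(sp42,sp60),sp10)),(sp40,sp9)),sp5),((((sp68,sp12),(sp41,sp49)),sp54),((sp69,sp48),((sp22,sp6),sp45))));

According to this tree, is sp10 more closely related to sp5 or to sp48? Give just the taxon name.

The MRCA of sp10 and sp5 subtends ((((sp4,sp56),(sp29,sp53)),(sp8,(sp71,(sp42,sp60),sp10)),(sp40,sp9)),sp5) (12 taxa).
The MRCA of sp10 and sp48 is the root, subtending the entire tree (22 taxa).
The first is nested inside the second, so sp10 shares a more recent common ancestor with sp5.

sp5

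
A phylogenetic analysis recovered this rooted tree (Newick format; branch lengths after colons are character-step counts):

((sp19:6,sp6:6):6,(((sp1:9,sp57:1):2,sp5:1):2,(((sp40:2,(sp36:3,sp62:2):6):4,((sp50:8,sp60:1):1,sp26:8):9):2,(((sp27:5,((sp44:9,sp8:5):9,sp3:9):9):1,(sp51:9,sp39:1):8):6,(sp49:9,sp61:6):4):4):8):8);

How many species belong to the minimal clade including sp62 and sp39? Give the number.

14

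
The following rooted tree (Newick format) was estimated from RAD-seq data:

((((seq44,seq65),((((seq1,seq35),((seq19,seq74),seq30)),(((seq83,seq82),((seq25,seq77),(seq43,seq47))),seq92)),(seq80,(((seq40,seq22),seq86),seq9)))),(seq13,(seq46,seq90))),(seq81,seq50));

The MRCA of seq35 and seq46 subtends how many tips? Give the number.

22

The MRCA of seq35 and seq46 is the node subtending (((seq44,seq65),((((seq1,seq35),((seq19,seq74),seq30)),(((seq83,seq82),((seq25,seq77),(seq43,seq47))),seq92)),(seq80,(((seq40,seq22),seq86),seq9)))),(seq13,(seq46,seq90))).
That clade contains 22 terminal taxa: seq1, seq13, seq19, seq22, seq25, seq30, seq35, seq40, seq43, seq44, seq46, seq47, seq65, seq74, seq77, seq80, seq82, seq83, seq86, seq9, seq90, seq92.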